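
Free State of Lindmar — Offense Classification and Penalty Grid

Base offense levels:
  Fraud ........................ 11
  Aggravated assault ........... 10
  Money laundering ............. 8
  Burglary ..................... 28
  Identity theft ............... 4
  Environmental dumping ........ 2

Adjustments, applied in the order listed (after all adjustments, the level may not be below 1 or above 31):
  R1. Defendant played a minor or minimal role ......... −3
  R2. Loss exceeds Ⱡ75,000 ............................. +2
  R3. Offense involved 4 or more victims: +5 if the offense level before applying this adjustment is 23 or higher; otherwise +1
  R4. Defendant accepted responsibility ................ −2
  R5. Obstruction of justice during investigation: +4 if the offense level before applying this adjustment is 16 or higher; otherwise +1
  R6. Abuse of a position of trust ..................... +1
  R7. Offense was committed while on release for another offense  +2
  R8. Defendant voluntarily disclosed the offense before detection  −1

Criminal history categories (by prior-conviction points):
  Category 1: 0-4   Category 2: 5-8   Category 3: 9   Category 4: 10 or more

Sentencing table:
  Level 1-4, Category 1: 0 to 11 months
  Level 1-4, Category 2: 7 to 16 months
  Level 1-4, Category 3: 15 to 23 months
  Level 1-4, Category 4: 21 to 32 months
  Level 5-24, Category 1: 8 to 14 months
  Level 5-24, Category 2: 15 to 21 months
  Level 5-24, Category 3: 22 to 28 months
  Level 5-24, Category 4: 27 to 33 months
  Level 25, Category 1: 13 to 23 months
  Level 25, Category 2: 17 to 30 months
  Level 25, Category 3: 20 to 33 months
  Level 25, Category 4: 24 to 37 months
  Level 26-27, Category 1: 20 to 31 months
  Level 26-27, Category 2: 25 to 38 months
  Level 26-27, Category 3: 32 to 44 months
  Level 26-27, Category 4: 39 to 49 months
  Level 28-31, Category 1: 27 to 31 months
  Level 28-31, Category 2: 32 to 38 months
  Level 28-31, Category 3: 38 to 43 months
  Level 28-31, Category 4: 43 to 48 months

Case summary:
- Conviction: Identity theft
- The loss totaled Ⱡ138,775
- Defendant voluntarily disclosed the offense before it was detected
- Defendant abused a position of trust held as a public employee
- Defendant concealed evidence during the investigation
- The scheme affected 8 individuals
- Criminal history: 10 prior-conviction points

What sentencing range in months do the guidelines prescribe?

27-33 months

Base offense level for identity theft: 4.
R1 does not apply.
R2 applies: 4 + 2 = 6.
R3 applies (level before this adjustment is 6 < 23, so +1): 6 + 1 = 7.
R4 does not apply.
R5 applies (level before this adjustment is 7 < 16, so +1): 7 + 1 = 8.
R6 applies: 8 + 1 = 9.
R8 applies: 9 − 1 = 8.
Final offense level: 8.
Criminal history: 10 prior points → Category 4 (10+).
Level 8 falls in the 5-24 band.
Grid: Level 5-24 × Category 4 = 27-33 months.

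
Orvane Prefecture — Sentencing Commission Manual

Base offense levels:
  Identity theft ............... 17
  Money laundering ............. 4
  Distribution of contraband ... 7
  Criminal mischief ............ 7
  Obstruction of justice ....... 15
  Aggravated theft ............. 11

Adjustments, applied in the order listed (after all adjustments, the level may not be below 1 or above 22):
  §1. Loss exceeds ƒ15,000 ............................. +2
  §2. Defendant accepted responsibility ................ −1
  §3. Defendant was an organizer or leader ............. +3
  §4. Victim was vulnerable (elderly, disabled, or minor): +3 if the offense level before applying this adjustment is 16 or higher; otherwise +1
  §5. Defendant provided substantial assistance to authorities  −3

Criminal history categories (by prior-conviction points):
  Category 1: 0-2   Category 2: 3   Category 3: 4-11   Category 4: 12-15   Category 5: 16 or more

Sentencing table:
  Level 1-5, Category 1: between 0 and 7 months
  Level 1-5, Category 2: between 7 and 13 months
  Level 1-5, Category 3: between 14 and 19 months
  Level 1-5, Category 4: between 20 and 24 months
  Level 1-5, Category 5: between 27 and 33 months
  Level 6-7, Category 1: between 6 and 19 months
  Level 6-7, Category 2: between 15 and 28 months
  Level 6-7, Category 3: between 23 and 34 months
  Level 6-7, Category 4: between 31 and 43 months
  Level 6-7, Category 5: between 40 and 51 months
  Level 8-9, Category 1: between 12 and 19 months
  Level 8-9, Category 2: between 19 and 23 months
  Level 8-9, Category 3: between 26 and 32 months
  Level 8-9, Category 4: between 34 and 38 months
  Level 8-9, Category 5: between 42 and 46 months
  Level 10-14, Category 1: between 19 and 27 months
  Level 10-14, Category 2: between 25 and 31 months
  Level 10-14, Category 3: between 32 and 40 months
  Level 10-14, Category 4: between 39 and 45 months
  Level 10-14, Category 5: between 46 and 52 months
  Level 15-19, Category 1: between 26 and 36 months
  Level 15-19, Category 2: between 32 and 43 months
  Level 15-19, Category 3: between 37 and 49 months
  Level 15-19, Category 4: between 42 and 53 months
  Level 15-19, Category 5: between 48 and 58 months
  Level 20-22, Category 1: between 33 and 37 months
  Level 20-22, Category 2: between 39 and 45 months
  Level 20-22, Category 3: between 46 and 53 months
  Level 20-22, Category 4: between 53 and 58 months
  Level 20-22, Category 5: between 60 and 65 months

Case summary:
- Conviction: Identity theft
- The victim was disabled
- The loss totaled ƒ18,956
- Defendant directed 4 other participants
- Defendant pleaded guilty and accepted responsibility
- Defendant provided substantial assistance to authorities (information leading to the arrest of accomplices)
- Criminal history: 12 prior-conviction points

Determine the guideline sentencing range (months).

53-58 months

Base offense level for identity theft: 17.
§1 applies: 17 + 2 = 19.
§2 applies: 19 − 1 = 18.
§3 applies: 18 + 3 = 21.
§4 applies (level before this adjustment is 21 ≥ 16, so +3): 21 + 3 = 24.
§5 applies: 24 − 3 = 21.
Final offense level: 21.
Criminal history: 12 prior points → Category 4 (12-15).
Level 21 falls in the 20-22 band.
Grid: Level 20-22 × Category 4 = 53-58 months.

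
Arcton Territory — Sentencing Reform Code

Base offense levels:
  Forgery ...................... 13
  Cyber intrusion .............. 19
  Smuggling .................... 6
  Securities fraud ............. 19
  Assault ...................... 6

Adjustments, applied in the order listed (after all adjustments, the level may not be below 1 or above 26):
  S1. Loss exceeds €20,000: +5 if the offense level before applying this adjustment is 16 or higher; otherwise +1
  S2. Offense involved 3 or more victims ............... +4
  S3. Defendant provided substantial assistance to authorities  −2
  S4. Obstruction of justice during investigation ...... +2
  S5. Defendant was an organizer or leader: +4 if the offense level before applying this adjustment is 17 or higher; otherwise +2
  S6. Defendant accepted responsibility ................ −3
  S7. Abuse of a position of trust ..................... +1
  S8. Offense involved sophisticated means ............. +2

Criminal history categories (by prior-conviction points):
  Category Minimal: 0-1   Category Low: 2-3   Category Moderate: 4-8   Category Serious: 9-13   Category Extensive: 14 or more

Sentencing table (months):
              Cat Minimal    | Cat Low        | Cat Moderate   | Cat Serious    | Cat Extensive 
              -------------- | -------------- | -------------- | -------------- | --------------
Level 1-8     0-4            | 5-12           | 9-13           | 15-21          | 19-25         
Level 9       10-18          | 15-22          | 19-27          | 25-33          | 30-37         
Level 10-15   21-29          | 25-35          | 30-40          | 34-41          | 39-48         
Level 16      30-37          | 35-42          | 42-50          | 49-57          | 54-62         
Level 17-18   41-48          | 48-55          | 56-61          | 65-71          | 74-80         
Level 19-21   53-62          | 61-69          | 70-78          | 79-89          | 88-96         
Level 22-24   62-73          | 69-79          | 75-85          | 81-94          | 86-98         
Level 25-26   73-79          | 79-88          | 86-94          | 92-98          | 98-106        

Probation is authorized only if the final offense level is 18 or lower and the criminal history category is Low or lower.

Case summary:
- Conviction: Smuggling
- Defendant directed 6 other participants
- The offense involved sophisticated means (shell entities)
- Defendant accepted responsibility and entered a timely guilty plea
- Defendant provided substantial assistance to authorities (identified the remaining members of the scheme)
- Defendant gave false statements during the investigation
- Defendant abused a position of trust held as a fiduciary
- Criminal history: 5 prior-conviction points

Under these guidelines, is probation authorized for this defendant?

No

Base offense level for smuggling: 6.
S3 applies: 6 − 2 = 4.
S4 applies: 4 + 2 = 6.
S5 applies (level before this adjustment is 6 < 17, so +2): 6 + 2 = 8.
S6 applies: 8 − 3 = 5.
S7 applies: 5 + 1 = 6.
S8 applies: 6 + 2 = 8.
Final offense level: 8.
Criminal history: 5 prior points → Category Moderate (4-8).
Level 8 falls in the 1-8 band.
Grid: Level 1-8 × Category Moderate = 9-13 months.
Probation check: level 8 ≤ 18 and category Moderate > Low → not eligible.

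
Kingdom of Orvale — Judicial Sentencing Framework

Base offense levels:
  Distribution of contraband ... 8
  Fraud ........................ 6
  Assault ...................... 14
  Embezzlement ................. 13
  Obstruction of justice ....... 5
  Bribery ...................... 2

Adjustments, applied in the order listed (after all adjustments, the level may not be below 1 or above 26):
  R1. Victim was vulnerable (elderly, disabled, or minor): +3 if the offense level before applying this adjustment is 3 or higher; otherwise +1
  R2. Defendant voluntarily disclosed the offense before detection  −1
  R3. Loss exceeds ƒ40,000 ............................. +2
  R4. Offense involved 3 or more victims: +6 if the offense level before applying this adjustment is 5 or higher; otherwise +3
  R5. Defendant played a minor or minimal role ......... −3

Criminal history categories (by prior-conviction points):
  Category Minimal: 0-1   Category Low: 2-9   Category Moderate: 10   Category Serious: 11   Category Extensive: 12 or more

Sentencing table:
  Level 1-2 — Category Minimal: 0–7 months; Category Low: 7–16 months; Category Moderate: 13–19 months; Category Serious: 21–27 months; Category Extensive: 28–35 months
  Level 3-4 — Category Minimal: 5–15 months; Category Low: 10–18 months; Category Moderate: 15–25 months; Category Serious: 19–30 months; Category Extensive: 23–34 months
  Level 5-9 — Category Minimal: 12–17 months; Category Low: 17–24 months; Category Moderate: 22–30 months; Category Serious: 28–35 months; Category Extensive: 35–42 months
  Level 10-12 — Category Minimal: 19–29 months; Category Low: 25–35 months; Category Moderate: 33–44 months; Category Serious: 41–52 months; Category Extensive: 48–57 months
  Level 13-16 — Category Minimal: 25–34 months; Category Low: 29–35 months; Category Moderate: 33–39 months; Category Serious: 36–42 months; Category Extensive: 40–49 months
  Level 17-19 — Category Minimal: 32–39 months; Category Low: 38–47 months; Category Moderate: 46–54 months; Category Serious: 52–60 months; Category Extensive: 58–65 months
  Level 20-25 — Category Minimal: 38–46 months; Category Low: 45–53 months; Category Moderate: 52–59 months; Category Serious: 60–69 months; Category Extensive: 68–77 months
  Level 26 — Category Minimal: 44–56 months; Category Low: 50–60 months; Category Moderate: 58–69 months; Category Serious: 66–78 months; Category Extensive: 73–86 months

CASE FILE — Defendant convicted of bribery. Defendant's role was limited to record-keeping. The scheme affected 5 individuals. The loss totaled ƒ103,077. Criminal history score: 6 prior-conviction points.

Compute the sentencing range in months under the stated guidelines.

10-18 months

Base offense level for bribery: 2.
R1 does not apply.
R3 applies: 2 + 2 = 4.
R4 applies (level before this adjustment is 4 < 5, so +3): 4 + 3 = 7.
R5 applies: 7 − 3 = 4.
Final offense level: 4.
Criminal history: 6 prior points → Category Low (2-9).
Level 4 falls in the 3-4 band.
Grid: Level 3-4 × Category Low = 10-18 months.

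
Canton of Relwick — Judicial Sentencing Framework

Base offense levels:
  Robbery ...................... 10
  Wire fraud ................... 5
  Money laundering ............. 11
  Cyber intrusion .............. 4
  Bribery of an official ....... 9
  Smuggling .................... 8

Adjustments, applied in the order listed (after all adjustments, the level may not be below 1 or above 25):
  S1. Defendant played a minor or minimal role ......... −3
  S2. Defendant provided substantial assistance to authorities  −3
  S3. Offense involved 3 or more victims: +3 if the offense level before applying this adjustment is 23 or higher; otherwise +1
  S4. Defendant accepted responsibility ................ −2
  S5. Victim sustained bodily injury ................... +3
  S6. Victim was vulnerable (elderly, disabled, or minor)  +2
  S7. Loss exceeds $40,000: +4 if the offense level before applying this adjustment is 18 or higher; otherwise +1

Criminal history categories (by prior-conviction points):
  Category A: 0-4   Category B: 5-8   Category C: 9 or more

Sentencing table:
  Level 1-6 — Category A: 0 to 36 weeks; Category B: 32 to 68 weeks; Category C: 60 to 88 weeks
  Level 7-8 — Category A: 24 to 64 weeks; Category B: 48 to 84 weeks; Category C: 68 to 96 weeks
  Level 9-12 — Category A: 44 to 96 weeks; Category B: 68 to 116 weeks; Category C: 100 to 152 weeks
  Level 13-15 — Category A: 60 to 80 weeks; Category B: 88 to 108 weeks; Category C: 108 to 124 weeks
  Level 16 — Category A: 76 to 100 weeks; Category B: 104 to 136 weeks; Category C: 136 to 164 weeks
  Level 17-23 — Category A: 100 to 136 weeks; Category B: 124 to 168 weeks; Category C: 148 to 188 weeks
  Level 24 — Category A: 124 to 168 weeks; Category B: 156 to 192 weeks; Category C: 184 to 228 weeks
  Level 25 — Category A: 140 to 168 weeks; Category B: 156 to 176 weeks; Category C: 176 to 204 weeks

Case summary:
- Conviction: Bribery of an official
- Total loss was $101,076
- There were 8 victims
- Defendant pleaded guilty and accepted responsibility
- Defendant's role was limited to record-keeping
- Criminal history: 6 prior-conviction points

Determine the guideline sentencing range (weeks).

Base offense level for bribery of an official: 9.
S1 applies: 9 − 3 = 6.
S2 does not apply.
S3 applies (level before this adjustment is 6 < 23, so +1): 6 + 1 = 7.
S4 applies: 7 − 2 = 5.
S5 does not apply.
S6 does not apply.
S7 applies (level before this adjustment is 5 < 18, so +1): 5 + 1 = 6.
Final offense level: 6.
Criminal history: 6 prior points → Category B (5-8).
Level 6 falls in the 1-6 band.
Grid: Level 1-6 × Category B = 32-68 weeks.

32-68 weeks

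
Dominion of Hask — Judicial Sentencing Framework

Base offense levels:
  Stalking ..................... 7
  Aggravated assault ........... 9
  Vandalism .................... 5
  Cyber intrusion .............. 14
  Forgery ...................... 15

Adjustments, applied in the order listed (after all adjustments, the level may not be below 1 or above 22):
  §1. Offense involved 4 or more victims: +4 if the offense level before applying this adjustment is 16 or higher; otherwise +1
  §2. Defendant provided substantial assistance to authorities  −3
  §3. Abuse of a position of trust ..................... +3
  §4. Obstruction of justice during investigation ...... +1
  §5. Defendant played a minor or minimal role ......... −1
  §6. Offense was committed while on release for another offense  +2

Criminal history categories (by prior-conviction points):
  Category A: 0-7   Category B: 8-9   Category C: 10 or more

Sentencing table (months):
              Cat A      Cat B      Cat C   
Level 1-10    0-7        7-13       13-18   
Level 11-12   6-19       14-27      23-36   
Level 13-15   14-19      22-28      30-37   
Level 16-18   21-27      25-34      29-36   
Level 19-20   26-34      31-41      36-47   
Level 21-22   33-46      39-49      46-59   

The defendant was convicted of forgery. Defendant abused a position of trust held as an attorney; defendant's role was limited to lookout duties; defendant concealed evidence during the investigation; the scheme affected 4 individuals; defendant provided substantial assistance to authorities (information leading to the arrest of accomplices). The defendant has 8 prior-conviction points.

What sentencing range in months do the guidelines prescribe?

Base offense level for forgery: 15.
§1 applies (level before this adjustment is 15 < 16, so +1): 15 + 1 = 16.
§2 applies: 16 − 3 = 13.
§3 applies: 13 + 3 = 16.
§4 applies: 16 + 1 = 17.
§5 applies: 17 − 1 = 16.
Final offense level: 16.
Criminal history: 8 prior points → Category B (8-9).
Level 16 falls in the 16-18 band.
Grid: Level 16-18 × Category B = 25-34 months.

25-34 months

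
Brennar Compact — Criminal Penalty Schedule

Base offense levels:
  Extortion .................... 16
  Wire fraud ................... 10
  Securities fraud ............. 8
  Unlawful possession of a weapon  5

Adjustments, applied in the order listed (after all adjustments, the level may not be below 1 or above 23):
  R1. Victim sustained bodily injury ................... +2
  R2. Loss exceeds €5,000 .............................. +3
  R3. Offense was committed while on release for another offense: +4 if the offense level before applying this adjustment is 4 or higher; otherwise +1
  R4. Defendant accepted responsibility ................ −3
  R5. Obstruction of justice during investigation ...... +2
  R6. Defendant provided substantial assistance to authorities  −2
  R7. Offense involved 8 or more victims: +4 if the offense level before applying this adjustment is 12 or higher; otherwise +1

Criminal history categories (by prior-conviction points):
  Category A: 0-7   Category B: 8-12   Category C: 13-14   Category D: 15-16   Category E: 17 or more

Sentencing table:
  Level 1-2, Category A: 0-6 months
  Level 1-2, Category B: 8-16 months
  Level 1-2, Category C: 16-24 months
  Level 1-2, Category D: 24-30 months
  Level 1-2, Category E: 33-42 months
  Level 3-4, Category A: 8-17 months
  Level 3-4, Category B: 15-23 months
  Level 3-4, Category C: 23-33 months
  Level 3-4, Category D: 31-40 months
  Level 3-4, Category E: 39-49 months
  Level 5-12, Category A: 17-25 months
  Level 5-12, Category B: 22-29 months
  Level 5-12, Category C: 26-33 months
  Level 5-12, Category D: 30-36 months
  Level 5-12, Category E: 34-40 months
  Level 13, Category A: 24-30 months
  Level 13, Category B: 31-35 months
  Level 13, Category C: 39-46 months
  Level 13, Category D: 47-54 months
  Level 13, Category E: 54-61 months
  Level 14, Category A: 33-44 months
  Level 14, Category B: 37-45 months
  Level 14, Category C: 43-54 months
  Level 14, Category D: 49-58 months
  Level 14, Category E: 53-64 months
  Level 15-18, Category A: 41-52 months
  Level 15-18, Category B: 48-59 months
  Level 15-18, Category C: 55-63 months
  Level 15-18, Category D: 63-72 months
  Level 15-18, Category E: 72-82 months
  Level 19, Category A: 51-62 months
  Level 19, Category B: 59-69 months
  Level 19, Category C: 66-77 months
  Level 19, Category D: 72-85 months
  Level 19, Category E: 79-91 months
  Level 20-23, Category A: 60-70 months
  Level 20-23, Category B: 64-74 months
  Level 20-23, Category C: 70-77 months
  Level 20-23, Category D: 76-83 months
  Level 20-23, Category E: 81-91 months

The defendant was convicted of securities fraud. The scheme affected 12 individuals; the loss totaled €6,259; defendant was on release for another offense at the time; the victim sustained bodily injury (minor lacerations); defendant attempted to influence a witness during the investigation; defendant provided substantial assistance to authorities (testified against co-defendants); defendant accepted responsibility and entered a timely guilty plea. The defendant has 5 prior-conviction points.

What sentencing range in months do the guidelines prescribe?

41-52 months

Base offense level for securities fraud: 8.
R1 applies: 8 + 2 = 10.
R2 applies: 10 + 3 = 13.
R3 applies (level before this adjustment is 13 ≥ 4, so +4): 13 + 4 = 17.
R4 applies: 17 − 3 = 14.
R5 applies: 14 + 2 = 16.
R6 applies: 16 − 2 = 14.
R7 applies (level before this adjustment is 14 ≥ 12, so +4): 14 + 4 = 18.
Final offense level: 18.
Criminal history: 5 prior points → Category A (0-7).
Level 18 falls in the 15-18 band.
Grid: Level 15-18 × Category A = 41-52 months.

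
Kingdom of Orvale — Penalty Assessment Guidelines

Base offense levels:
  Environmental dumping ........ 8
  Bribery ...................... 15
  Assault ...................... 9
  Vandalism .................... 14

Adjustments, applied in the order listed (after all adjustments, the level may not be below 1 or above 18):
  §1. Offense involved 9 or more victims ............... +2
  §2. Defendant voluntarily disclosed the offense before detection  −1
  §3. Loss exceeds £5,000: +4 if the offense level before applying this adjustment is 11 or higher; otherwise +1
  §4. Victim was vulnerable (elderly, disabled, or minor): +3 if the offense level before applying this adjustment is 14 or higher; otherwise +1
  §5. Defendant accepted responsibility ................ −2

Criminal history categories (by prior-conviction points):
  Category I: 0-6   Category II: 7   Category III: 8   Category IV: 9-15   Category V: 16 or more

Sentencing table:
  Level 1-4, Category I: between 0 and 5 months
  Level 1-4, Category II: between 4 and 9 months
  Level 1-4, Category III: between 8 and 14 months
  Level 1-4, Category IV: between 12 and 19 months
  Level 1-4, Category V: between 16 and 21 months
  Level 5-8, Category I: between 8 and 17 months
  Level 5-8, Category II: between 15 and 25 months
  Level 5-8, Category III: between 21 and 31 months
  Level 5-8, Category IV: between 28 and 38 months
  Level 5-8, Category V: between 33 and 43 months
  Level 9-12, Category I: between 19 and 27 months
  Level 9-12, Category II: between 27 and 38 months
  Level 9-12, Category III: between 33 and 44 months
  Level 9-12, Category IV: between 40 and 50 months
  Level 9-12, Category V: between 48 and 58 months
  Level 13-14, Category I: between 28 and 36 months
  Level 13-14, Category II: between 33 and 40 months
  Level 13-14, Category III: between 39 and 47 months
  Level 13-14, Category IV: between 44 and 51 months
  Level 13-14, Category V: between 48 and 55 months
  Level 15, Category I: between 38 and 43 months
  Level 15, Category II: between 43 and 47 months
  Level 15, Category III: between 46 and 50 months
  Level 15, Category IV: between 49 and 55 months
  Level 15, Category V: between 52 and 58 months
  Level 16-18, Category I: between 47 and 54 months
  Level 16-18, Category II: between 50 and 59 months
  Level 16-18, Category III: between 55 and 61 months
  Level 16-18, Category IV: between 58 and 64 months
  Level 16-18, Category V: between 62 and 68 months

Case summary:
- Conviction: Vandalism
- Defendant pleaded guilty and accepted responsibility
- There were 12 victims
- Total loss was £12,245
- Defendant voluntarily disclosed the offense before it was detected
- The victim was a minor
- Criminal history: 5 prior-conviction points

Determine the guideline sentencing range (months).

47-54 months

Base offense level for vandalism: 14.
§1 applies: 14 + 2 = 16.
§2 applies: 16 − 1 = 15.
§3 applies (level before this adjustment is 15 ≥ 11, so +4): 15 + 4 = 19.
§4 applies (level before this adjustment is 19 ≥ 14, so +3): 19 + 3 = 22.
§5 applies: 22 − 2 = 20.
Level 20 exceeds the maximum of 18; capped at 18.
Final offense level: 18.
Criminal history: 5 prior points → Category I (0-6).
Level 18 falls in the 16-18 band.
Grid: Level 16-18 × Category I = 47-54 months.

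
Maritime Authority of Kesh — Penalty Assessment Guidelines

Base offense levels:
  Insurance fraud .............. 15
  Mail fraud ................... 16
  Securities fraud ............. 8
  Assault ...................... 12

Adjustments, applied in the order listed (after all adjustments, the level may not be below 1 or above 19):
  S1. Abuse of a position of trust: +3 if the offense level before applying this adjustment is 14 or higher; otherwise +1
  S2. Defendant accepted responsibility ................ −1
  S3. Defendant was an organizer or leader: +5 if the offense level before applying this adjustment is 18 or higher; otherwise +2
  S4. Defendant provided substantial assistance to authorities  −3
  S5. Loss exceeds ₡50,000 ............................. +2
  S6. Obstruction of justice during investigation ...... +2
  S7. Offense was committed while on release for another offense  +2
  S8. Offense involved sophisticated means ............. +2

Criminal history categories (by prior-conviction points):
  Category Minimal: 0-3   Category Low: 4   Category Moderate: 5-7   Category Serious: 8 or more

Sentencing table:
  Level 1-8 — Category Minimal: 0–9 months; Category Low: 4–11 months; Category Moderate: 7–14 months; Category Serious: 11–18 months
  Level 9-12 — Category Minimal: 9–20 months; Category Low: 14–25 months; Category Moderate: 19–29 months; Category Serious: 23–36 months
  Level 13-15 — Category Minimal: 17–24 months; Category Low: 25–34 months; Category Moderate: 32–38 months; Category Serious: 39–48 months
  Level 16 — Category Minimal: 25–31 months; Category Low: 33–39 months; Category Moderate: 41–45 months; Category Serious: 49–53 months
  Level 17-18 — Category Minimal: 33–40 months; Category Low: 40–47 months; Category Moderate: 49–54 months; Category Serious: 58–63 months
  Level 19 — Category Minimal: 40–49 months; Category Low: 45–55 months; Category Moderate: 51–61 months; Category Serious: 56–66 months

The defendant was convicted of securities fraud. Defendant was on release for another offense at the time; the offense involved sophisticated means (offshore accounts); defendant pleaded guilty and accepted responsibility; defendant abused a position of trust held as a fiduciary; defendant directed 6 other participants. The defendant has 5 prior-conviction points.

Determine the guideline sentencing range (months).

Base offense level for securities fraud: 8.
S1 applies (level before this adjustment is 8 < 14, so +1): 8 + 1 = 9.
S2 applies: 9 − 1 = 8.
S3 applies (level before this adjustment is 8 < 18, so +2): 8 + 2 = 10.
S4 does not apply.
S5 does not apply.
S7 applies: 10 + 2 = 12.
S8 applies: 12 + 2 = 14.
Final offense level: 14.
Criminal history: 5 prior points → Category Moderate (5-7).
Level 14 falls in the 13-15 band.
Grid: Level 13-15 × Category Moderate = 32-38 months.

32-38 months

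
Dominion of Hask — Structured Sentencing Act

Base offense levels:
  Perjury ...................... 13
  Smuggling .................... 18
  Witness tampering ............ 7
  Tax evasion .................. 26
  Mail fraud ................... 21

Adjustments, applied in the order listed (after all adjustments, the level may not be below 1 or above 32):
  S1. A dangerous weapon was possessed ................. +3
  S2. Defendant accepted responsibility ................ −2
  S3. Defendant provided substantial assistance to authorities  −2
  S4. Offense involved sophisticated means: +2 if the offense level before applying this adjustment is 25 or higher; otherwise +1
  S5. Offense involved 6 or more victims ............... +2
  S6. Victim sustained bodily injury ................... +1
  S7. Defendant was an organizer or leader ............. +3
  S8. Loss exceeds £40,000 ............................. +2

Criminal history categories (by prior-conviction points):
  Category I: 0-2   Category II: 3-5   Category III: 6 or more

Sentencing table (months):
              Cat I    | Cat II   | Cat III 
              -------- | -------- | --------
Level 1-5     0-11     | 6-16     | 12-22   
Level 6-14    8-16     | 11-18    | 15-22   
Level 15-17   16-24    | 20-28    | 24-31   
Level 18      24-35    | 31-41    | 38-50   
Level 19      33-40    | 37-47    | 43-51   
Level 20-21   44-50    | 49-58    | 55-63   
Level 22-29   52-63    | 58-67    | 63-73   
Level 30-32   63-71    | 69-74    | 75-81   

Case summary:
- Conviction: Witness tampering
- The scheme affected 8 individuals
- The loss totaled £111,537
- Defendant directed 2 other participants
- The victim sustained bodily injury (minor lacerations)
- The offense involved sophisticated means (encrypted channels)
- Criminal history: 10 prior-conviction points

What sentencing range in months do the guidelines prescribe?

24-31 months

Base offense level for witness tampering: 7.
S2 does not apply.
S4 applies (level before this adjustment is 7 < 25, so +1): 7 + 1 = 8.
S5 applies: 8 + 2 = 10.
S6 applies: 10 + 1 = 11.
S7 applies: 11 + 3 = 14.
S8 applies: 14 + 2 = 16.
Final offense level: 16.
Criminal history: 10 prior points → Category III (6+).
Level 16 falls in the 15-17 band.
Grid: Level 15-17 × Category III = 24-31 months.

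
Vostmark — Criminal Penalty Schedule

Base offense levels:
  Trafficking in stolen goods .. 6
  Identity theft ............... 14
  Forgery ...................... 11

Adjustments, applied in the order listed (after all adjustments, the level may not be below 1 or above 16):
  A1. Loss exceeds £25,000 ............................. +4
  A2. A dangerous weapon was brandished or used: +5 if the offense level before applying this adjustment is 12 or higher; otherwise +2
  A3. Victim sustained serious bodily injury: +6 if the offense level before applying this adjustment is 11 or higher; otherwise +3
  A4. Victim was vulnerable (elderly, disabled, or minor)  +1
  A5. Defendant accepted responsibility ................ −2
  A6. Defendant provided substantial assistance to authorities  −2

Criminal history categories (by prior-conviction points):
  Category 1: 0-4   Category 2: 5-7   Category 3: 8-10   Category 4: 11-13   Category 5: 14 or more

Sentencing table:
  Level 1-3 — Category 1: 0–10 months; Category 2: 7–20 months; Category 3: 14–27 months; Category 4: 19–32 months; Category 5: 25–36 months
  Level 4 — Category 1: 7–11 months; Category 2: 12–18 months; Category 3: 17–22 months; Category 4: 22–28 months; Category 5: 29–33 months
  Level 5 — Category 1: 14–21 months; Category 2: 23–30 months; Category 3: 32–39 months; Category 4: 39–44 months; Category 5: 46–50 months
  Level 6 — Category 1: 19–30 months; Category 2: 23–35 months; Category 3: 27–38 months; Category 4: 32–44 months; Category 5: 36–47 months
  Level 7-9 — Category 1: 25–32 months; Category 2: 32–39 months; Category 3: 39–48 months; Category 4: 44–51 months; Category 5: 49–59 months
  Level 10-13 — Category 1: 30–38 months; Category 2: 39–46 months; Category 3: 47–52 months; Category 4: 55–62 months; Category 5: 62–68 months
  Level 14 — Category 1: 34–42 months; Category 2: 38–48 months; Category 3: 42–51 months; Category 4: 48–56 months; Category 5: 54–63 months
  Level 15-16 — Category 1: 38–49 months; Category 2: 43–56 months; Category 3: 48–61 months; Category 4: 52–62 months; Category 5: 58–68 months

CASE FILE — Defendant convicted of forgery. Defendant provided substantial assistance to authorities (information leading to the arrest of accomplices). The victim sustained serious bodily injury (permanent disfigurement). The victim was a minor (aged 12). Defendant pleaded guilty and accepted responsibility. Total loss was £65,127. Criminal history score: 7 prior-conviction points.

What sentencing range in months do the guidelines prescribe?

Base offense level for forgery: 11.
A1 applies: 11 + 4 = 15.
A2 does not apply.
A3 applies (level before this adjustment is 15 ≥ 11, so +6): 15 + 6 = 21.
A4 applies: 21 + 1 = 22.
A5 applies: 22 − 2 = 20.
A6 applies: 20 − 2 = 18.
Level 18 exceeds the maximum of 16; capped at 16.
Final offense level: 16.
Criminal history: 7 prior points → Category 2 (5-7).
Level 16 falls in the 15-16 band.
Grid: Level 15-16 × Category 2 = 43-56 months.

43-56 months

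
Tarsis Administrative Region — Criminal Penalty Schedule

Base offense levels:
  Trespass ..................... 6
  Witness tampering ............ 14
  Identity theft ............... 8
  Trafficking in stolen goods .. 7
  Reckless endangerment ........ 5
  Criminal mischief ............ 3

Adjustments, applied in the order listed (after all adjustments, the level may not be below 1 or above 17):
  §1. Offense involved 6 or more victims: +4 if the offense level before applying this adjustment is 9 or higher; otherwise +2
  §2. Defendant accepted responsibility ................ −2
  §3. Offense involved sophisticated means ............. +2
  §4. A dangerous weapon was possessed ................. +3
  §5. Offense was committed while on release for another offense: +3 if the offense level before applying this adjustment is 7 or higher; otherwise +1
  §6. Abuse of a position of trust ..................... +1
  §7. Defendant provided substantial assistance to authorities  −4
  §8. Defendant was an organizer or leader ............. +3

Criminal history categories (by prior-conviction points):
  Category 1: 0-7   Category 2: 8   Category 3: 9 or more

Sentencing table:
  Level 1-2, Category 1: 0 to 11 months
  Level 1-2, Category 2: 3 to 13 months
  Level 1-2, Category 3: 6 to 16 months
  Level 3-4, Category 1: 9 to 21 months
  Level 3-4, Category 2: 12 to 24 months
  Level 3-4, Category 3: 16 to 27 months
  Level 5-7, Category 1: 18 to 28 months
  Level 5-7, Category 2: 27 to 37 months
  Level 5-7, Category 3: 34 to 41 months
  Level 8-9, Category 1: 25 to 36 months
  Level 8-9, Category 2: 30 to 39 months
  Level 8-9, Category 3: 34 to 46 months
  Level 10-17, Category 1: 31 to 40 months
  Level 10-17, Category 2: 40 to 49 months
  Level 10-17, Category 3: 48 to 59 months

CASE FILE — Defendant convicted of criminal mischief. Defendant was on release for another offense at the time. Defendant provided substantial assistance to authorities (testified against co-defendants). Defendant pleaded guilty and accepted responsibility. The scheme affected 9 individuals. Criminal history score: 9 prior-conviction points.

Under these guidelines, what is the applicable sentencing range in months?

6-16 months

Base offense level for criminal mischief: 3.
§1 applies (level before this adjustment is 3 < 9, so +2): 3 + 2 = 5.
§2 applies: 5 − 2 = 3.
§5 applies (level before this adjustment is 3 < 7, so +1): 3 + 1 = 4.
§6 does not apply.
§7 applies: 4 − 4 = 0.
§8 does not apply.
Level 0 is below the minimum of 1; floored at 1.
Final offense level: 1.
Criminal history: 9 prior points → Category 3 (9+).
Level 1 falls in the 1-2 band.
Grid: Level 1-2 × Category 3 = 6-16 months.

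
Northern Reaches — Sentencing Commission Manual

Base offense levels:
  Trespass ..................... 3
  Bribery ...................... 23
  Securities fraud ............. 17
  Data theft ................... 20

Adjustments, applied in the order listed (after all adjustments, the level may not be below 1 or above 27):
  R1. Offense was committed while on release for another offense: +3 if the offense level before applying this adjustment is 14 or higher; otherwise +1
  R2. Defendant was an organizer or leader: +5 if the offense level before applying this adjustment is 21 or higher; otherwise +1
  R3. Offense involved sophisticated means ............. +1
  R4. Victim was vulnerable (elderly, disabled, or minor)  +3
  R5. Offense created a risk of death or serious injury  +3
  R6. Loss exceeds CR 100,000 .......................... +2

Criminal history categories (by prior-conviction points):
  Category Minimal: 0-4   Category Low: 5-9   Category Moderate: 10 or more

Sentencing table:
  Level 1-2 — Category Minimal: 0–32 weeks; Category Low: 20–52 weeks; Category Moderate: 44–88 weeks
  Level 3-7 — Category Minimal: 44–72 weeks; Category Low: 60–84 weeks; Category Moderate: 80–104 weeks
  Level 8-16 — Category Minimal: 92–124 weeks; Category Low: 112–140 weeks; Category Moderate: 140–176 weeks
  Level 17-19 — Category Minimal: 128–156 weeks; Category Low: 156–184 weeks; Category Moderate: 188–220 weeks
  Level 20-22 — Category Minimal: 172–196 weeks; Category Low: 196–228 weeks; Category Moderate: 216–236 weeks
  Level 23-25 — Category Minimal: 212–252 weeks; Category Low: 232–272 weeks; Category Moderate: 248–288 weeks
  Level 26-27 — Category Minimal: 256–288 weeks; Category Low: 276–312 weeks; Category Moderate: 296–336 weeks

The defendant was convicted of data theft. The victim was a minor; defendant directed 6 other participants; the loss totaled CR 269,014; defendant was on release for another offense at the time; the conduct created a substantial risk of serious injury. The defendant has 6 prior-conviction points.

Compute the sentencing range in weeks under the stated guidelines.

Base offense level for data theft: 20.
R1 applies (level before this adjustment is 20 ≥ 14, so +3): 20 + 3 = 23.
R2 applies (level before this adjustment is 23 ≥ 21, so +5): 23 + 5 = 28.
R4 applies: 28 + 3 = 31.
R5 applies: 31 + 3 = 34.
R6 applies: 34 + 2 = 36.
Level 36 exceeds the maximum of 27; capped at 27.
Final offense level: 27.
Criminal history: 6 prior points → Category Low (5-9).
Level 27 falls in the 26-27 band.
Grid: Level 26-27 × Category Low = 276-312 weeks.

276-312 weeks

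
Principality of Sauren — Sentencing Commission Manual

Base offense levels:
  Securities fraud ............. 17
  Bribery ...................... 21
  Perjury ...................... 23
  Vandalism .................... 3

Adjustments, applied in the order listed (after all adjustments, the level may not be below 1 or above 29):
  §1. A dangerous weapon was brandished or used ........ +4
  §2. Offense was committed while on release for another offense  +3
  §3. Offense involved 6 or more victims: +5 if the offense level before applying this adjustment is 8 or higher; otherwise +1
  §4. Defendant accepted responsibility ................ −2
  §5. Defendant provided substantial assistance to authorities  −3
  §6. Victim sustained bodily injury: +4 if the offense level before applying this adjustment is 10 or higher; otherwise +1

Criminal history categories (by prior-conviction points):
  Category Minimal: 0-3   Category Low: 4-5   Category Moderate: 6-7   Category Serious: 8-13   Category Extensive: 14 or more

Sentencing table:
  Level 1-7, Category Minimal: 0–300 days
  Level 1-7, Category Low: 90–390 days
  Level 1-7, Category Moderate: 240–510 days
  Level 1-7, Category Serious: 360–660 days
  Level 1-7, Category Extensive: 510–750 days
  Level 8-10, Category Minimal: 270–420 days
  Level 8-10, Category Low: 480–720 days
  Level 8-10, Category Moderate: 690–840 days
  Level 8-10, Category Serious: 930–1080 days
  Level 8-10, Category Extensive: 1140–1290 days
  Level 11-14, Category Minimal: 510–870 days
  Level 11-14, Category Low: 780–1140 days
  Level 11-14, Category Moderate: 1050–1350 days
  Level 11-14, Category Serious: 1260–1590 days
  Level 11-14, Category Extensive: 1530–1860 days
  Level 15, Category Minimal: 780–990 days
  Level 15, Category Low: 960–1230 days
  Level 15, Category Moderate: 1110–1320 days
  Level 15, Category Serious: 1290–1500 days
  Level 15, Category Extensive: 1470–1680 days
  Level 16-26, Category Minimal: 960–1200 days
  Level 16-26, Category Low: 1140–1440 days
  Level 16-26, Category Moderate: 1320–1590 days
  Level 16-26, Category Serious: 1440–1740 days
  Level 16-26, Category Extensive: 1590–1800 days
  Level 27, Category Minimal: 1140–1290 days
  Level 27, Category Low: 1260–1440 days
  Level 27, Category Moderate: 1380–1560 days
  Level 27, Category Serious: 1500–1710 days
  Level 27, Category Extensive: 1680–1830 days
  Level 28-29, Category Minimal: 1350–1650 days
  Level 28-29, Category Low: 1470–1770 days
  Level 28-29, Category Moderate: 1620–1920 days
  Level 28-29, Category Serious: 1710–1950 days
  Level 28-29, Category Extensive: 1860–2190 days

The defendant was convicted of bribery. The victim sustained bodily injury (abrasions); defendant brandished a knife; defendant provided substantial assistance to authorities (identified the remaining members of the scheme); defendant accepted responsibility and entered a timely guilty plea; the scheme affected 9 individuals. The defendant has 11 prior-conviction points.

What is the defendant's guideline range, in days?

1710-1950 days

Base offense level for bribery: 21.
§1 applies: 21 + 4 = 25.
§2 does not apply.
§3 applies (level before this adjustment is 25 ≥ 8, so +5): 25 + 5 = 30.
§4 applies: 30 − 2 = 28.
§5 applies: 28 − 3 = 25.
§6 applies (level before this adjustment is 25 ≥ 10, so +4): 25 + 4 = 29.
Final offense level: 29.
Criminal history: 11 prior points → Category Serious (8-13).
Level 29 falls in the 28-29 band.
Grid: Level 28-29 × Category Serious = 1710-1950 days.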